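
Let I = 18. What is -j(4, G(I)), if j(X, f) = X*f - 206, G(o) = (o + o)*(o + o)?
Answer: -4978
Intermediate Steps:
G(o) = 4*o² (G(o) = (2*o)*(2*o) = 4*o²)
j(X, f) = -206 + X*f
-j(4, G(I)) = -(-206 + 4*(4*18²)) = -(-206 + 4*(4*324)) = -(-206 + 4*1296) = -(-206 + 5184) = -1*4978 = -4978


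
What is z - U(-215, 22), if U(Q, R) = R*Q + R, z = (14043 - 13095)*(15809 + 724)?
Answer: 15677992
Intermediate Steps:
z = 15673284 (z = 948*16533 = 15673284)
U(Q, R) = R + Q*R (U(Q, R) = Q*R + R = R + Q*R)
z - U(-215, 22) = 15673284 - 22*(1 - 215) = 15673284 - 22*(-214) = 15673284 - 1*(-4708) = 15673284 + 4708 = 15677992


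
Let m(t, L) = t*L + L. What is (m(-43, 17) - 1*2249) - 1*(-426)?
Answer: -2537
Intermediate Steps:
m(t, L) = L + L*t (m(t, L) = L*t + L = L + L*t)
(m(-43, 17) - 1*2249) - 1*(-426) = (17*(1 - 43) - 1*2249) - 1*(-426) = (17*(-42) - 2249) + 426 = (-714 - 2249) + 426 = -2963 + 426 = -2537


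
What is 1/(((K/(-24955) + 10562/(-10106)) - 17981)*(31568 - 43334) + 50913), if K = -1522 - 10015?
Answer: 4067665/860808282617019 ≈ 4.7254e-9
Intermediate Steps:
K = -11537
1/(((K/(-24955) + 10562/(-10106)) - 17981)*(31568 - 43334) + 50913) = 1/(((-11537/(-24955) + 10562/(-10106)) - 17981)*(31568 - 43334) + 50913) = 1/(((-11537*(-1/24955) + 10562*(-1/10106)) - 17981)*(-11766) + 50913) = 1/(((11537/24955 - 5281/5053) - 17981)*(-11766) + 50913) = 1/((-2370674/4067665 - 17981)*(-11766) + 50913) = 1/(-73143055039/4067665*(-11766) + 50913) = 1/(860601185588874/4067665 + 50913) = 1/(860808282617019/4067665) = 4067665/860808282617019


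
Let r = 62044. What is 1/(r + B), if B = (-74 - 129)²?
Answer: 1/103253 ≈ 9.6850e-6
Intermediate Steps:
B = 41209 (B = (-203)² = 41209)
1/(r + B) = 1/(62044 + 41209) = 1/103253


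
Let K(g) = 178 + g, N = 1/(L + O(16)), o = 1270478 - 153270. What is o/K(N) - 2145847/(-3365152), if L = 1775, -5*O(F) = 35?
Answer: 6647603441349223/1059030160160 ≈ 6277.1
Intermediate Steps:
o = 1117208
O(F) = -7 (O(F) = -⅕*35 = -7)
N = 1/1768 (N = 1/(1775 - 7) = 1/1768 ≈ 0.00056561)
o/K(N) - 2145847/(-3365152) = 1117208/(178 + 1/1768) - 2145847/(-3365152) = 1117208/(314705/1768) - 2145847*(-1/3365152) = 1117208*(1768/314705) + 2145847/3365152 = 1975223744/314705 + 2145847/3365152 = 6647603441349223/1059030160160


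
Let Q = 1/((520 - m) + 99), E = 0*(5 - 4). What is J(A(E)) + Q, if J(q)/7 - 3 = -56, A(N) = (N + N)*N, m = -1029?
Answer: -611407/1648 ≈ -371.00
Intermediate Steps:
E = 0 (E = 0*1 = 0)
A(N) = 2*N² (A(N) = (2*N)*N = 2*N²)
J(q) = -371 (J(q) = 21 + 7*(-56) = 21 - 392 = -371)
Q = 1/1648 (Q = 1/((520 - 1*(-1029)) + 99) = 1/((520 + 1029) + 99) = 1/(1549 + 99) = 1/1648 ≈ 0.00060680)
J(A(E)) + Q = -371 + 1/1648 = -611407/1648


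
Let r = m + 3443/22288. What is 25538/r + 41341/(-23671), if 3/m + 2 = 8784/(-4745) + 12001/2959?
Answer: 3514169908649378409/2041492928596837 ≈ 1721.4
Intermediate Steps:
m = 3829215/261089 (m = 3/(-2 + (8784/(-4745) + 12001/2959)) = 3/(-2 + (8784*(-1/4745) + 12001*(1/2959))) = 3/(-2 + (-8784/4745 + 1091/269)) = 3/(-2 + 2813899/1276405) = 3/(261089/1276405) = 3*(1276405/261089) = 3829215/261089 ≈ 14.666)
r = 86244473347/5819151632 (r = 3829215/261089 + 3443/22288 = 86244473347/5819151632 ≈ 14.821)
25538/r + 41341/(-23671) = 25538/(86244473347/5819151632) + 41341/(-23671) = 25538*(5819151632/86244473347) + 41341*(-1/23671) = 148609494378016/86244473347 - 41341/23671 = 3514169908649378409/2041492928596837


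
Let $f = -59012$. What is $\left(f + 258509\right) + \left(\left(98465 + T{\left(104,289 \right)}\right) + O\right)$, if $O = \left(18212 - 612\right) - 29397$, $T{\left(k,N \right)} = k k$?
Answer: $296981$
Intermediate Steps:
$T{\left(k,N \right)} = k^{2}$
$O = -11797$ ($O = 17600 - 29397 = -11797$)
$\left(f + 258509\right) + \left(\left(98465 + T{\left(104,289 \right)}\right) + O\right) = \left(-59012 + 258509\right) + \left(\left(98465 + 104^{2}\right) - 11797\right) = 199497 + \left(\left(98465 + 10816\right) - 11797\right) = 199497 + \left(109281 - 11797\right) = 199497 + 97484 = 296981$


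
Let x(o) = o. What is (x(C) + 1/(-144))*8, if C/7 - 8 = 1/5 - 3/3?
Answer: 36283/90 ≈ 403.14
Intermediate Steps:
C = 252/5 (C = 56 + 7*(1/5 - 3/3) = 56 + 7*(1*(⅕) - 3*⅓) = 56 + 7*(⅕ - 1) = 56 + 7*(-⅘) = 56 - 28/5 = 252/5 ≈ 50.400)
(x(C) + 1/(-144))*8 = (252/5 + 1/(-144))*8 = (252/5 - 1/144)*8 = (36283/720)*8 = 36283/90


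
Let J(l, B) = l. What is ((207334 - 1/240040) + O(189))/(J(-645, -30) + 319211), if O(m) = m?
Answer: 49813820919/76468582640 ≈ 0.65143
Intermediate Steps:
((207334 - 1/240040) + O(189))/(J(-645, -30) + 319211) = ((207334 - 1/240040) + 189)/(-645 + 319211) = ((207334 - 1*1/240040) + 189)/318566 = ((207334 - 1/240040) + 189)*(1/318566) = (49768453359/240040 + 189)*(1/318566) = (49813820919/240040)*(1/318566) = 49813820919/76468582640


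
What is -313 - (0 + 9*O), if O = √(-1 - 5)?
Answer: -313 - 9*I*√6 ≈ -313.0 - 22.045*I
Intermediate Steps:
O = I*√6 (O = √(-6) = I*√6 ≈ 2.4495*I)
-313 - (0 + 9*O) = -313 - (0 + 9*(I*√6)) = -313 - (0 + 9*I*√6) = -313 - 9*I*√6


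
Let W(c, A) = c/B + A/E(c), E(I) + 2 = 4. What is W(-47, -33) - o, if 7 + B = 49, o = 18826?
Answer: -395716/21 ≈ -18844.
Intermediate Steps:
B = 42 (B = -7 + 49 = 42)
E(I) = 2 (E(I) = -2 + 4 = 2)
W(c, A) = A/2 + c/42 (W(c, A) = c/42 + A/2 = A/2 + c/42)
W(-47, -33) - o = ((1/2)*(-33) + (1/42)*(-47)) - 1*18826 = (-33/2 - 47/42) - 18826 = -370/21 - 18826 = -395716/21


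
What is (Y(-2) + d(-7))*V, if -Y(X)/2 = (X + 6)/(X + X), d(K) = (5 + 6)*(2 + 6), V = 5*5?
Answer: 2250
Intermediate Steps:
V = 25
d(K) = 88 (d(K) = 11*8 = 88)
Y(X) = -(6 + X)/X (Y(X) = -2*(X + 6)/(X + X) = -2*(6 + X)/(2*X) = -2*(6 + X)*1/(2*X) = -(6 + X)/X)
(Y(-2) + d(-7))*V = ((-6 - 1*(-2))/(-2) + 88)*25 = (-(-6 + 2)/2 + 88)*25 = (-½*(-4) + 88)*25 = (2 + 88)*25 = 90*25 = 2250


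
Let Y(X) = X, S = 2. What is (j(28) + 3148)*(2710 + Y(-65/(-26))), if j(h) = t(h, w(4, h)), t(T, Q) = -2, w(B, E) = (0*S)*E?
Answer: 8533525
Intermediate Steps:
w(B, E) = 0 (w(B, E) = (0*2)*E = 0*E = 0)
j(h) = -2
(j(28) + 3148)*(2710 + Y(-65/(-26))) = (-2 + 3148)*(2710 - 65/(-26)) = 3146*(2710 - 65*(-1/26)) = 3146*(2710 + 5/2) = 3146*(5425/2) = 8533525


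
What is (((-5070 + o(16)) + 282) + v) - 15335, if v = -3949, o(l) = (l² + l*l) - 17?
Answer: -23577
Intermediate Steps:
o(l) = -17 + 2*l² (o(l) = (l² + l²) - 17 = 2*l² - 17 = -17 + 2*l²)
(((-5070 + o(16)) + 282) + v) - 15335 = (((-5070 + (-17 + 2*16²)) + 282) - 3949) - 15335 = (((-5070 + (-17 + 2*256)) + 282) - 3949) - 15335 = (((-5070 + (-17 + 512)) + 282) - 3949) - 15335 = (((-5070 + 495) + 282) - 3949) - 15335 = ((-4575 + 282) - 3949) - 15335 = (-4293 - 3949) - 15335 = -8242 - 15335 = -23577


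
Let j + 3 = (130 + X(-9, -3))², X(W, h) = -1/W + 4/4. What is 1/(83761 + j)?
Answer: 81/8176798 ≈ 9.9061e-6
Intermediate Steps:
X(W, h) = 1 - 1/W (X(W, h) = -1/W + 4*(¼) = -1/W + 1 = 1 - 1/W)
j = 1392157/81 (j = -3 + (130 + (-1 - 9)/(-9))² = -3 + (130 - ⅑*(-10))² = -3 + (130 + 10/9)² = -3 + (1180/9)² = -3 + 1392400/81 = 1392157/81 ≈ 17187.)
1/(83761 + j) = 1/(83761 + 1392157/81) = 1/(8176798/81) = 81/8176798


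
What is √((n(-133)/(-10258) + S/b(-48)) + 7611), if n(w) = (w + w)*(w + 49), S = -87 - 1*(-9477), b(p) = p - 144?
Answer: √12728062995302/41032 ≈ 86.948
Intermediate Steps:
b(p) = -144 + p
S = 9390 (S = -87 + 9477 = 9390)
n(w) = 2*w*(49 + w) (n(w) = (2*w)*(49 + w) = 2*w*(49 + w))
√((n(-133)/(-10258) + S/b(-48)) + 7611) = √(((2*(-133)*(49 - 133))/(-10258) + 9390/(-144 - 48)) + 7611) = √(((2*(-133)*(-84))*(-1/10258) + 9390/(-192)) + 7611) = √((22344*(-1/10258) + 9390*(-1/192)) + 7611) = √((-11172/5129 - 1565/32) + 7611) = √(-8384389/164128 + 7611) = √(1240793819/164128) = √12728062995302/41032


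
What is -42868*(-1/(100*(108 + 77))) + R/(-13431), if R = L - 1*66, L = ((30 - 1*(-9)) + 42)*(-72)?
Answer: 1542507/559625 ≈ 2.7563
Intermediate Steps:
L = -5832 (L = ((30 + 9) + 42)*(-72) = (39 + 42)*(-72) = 81*(-72) = -5832)
R = -5898 (R = -5832 - 1*66 = -5832 - 66 = -5898)
-42868*(-1/(100*(108 + 77))) + R/(-13431) = -42868*(-1/(100*(108 + 77))) - 5898/(-13431) = -42868/(185*(-100)) - 5898*(-1/13431) = -42868/(-18500) + 1966/4477 = -42868*(-1/18500) + 1966/4477 = 10717/4625 + 1966/4477 = 1542507/559625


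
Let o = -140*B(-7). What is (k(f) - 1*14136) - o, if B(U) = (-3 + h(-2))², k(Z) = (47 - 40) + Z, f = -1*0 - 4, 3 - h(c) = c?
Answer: -13573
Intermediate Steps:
h(c) = 3 - c
f = -4 (f = 0 - 4 = -4)
k(Z) = 7 + Z
B(U) = 4 (B(U) = (-3 + (3 - 1*(-2)))² = (-3 + (3 + 2))² = (-3 + 5)² = 2² = 4)
o = -560 (o = -140*4 = -560)
(k(f) - 1*14136) - o = ((7 - 4) - 1*14136) - 1*(-560) = (3 - 14136) + 560 = -14133 + 560 = -13573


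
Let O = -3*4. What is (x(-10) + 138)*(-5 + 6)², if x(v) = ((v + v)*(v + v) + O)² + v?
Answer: 150672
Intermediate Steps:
O = -12
x(v) = v + (-12 + 4*v²)² (x(v) = ((v + v)*(v + v) - 12)² + v = ((2*v)*(2*v) - 12)² + v = (4*v² - 12)² + v = (-12 + 4*v²)² + v = v + (-12 + 4*v²)²)
(x(-10) + 138)*(-5 + 6)² = ((-10 + 16*(-3 + (-10)²)²) + 138)*(-5 + 6)² = ((-10 + 16*(-3 + 100)²) + 138)*1² = ((-10 + 16*97²) + 138)*1 = ((-10 + 16*9409) + 138)*1 = ((-10 + 150544) + 138)*1 = (150534 + 138)*1 = 150672*1 = 150672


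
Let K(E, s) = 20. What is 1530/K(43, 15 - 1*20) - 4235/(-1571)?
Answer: 248833/3142 ≈ 79.196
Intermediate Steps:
1530/K(43, 15 - 1*20) - 4235/(-1571) = 1530/20 - 4235/(-1571) = 1530*(1/20) - 4235*(-1/1571) = 153/2 + 4235/1571 = 248833/3142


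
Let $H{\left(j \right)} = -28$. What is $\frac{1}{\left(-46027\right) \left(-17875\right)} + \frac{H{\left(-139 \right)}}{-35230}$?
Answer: $\frac{177204221}{222960541375} \approx 0.00079478$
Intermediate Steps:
$\frac{1}{\left(-46027\right) \left(-17875\right)} + \frac{H{\left(-139 \right)}}{-35230} = \frac{1}{\left(-46027\right) \left(-17875\right)} - \frac{28}{-35230} = \left(- \frac{1}{46027}\right) \left(- \frac{1}{17875}\right) - - \frac{14}{17615} = \frac{1}{822732625} + \frac{14}{17615} = \frac{177204221}{222960541375}$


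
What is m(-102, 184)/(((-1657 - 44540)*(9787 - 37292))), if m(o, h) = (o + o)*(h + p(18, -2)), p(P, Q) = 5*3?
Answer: -13532/423549495 ≈ -3.1949e-5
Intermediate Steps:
p(P, Q) = 15
m(o, h) = 2*o*(15 + h) (m(o, h) = (o + o)*(h + 15) = (2*o)*(15 + h) = 2*o*(15 + h))
m(-102, 184)/(((-1657 - 44540)*(9787 - 37292))) = (2*(-102)*(15 + 184))/(((-1657 - 44540)*(9787 - 37292))) = (2*(-102)*199)/((-46197*(-27505))) = -40596/1270648485 = -40596*1/1270648485 = -13532/423549495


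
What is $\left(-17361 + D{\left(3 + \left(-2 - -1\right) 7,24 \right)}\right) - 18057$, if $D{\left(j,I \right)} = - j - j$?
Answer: $-35410$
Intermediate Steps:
$D{\left(j,I \right)} = - 2 j$
$\left(-17361 + D{\left(3 + \left(-2 - -1\right) 7,24 \right)}\right) - 18057 = \left(-17361 - 2 \left(3 + \left(-2 - -1\right) 7\right)\right) - 18057 = \left(-17361 - 2 \left(3 + \left(-2 + 1\right) 7\right)\right) - 18057 = \left(-17361 - 2 \left(3 - 7\right)\right) - 18057 = \left(-17361 - -8\right) - 18057 = \left(-17361 + 8\right) - 18057 = -17353 - 18057 = -35410$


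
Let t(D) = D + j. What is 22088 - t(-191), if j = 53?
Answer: 22226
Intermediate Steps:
t(D) = 53 + D (t(D) = D + 53 = 53 + D)
22088 - t(-191) = 22088 - (53 - 191) = 22088 - 1*(-138) = 22088 + 138 = 22226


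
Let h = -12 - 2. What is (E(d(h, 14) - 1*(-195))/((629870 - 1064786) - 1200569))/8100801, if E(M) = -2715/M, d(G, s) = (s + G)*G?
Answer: 181/172233600805305 ≈ 1.0509e-12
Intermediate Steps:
h = -14
d(G, s) = G*(G + s) (d(G, s) = (G + s)*G = G*(G + s))
(E(d(h, 14) - 1*(-195))/((629870 - 1064786) - 1200569))/8100801 = ((-2715/(-14*(-14 + 14) - 1*(-195)))/((629870 - 1064786) - 1200569))/8100801 = ((-2715/(-14*0 + 195))/(-434916 - 1200569))*(1/8100801) = (-2715/(0 + 195)/(-1635485))*(1/8100801) = (-2715/195*(-1/1635485))*(1/8100801) = (-2715*1/195*(-1/1635485))*(1/8100801) = -181/13*(-1/1635485)*(1/8100801) = (181/21261305)*(1/8100801) = 181/172233600805305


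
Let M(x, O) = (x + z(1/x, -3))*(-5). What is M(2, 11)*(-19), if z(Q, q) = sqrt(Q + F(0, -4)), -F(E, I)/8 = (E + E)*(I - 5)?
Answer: 190 + 95*sqrt(2)/2 ≈ 257.18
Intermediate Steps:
F(E, I) = -16*E*(-5 + I) (F(E, I) = -8*(E + E)*(I - 5) = -8*2*E*(-5 + I) = -16*E*(-5 + I))
z(Q, q) = sqrt(Q) (z(Q, q) = sqrt(Q + 16*0*(5 - 1*(-4))) = sqrt(Q + 16*0*(5 + 4)) = sqrt(Q + 16*0*9) = sqrt(Q + 0) = sqrt(Q))
M(x, O) = -5*x - 5*sqrt(1/x) (M(x, O) = (x + sqrt(1/x))*(-5) = -5*x - 5*sqrt(1/x))
M(2, 11)*(-19) = (-5*2 - 5*sqrt(2)/2)*(-19) = (-10 - 5*sqrt(2)/2)*(-19) = 190 + 95*sqrt(2)/2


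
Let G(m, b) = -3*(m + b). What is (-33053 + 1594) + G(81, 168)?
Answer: -32206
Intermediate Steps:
G(m, b) = -3*b - 3*m (G(m, b) = -3*(b + m) = -3*b - 3*m)
(-33053 + 1594) + G(81, 168) = (-33053 + 1594) + (-3*168 - 3*81) = -31459 + (-504 - 243) = -31459 - 747 = -32206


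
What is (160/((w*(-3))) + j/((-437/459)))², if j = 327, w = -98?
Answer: 485264108321521/4126649121 ≈ 1.1759e+5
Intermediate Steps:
(160/((w*(-3))) + j/((-437/459)))² = (160/((-98*(-3))) + 327/((-437/459)))² = (160/294 + 327/((-437*1/459)))² = (160*(1/294) + 327/(-437/459))² = (80/147 + 327*(-459/437))² = (80/147 - 150093/437)² = (-22028711/64239)² = 485264108321521/4126649121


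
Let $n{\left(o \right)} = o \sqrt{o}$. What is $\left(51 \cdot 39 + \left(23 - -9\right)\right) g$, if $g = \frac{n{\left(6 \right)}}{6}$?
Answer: $2021 \sqrt{6} \approx 4950.4$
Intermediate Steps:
$n{\left(o \right)} = o^{\frac{3}{2}}$
$g = \sqrt{6}$ ($g = \frac{6^{\frac{3}{2}}}{6} = 6 \sqrt{6} \cdot \frac{1}{6} = \sqrt{6} \approx 2.4495$)
$\left(51 \cdot 39 + \left(23 - -9\right)\right) g = \left(51 \cdot 39 + \left(23 - -9\right)\right) \sqrt{6} = \left(1989 + \left(23 + 9\right)\right) \sqrt{6} = \left(1989 + 32\right) \sqrt{6} = 2021 \sqrt{6}$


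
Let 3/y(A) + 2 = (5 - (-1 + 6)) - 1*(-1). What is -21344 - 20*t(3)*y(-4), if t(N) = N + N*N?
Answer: -20624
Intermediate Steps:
t(N) = N + N**2
y(A) = -3 (y(A) = 3/(-2 + ((5 - (-1 + 6)) - 1*(-1))) = 3/(-2 + ((5 - 1*5) + 1)) = 3/(-2 + ((5 - 5) + 1)) = 3/(-2 + (0 + 1)) = 3/(-2 + 1) = 3/(-1) = 3*(-1) = -3)
-21344 - 20*t(3)*y(-4) = -21344 - 20*(3*(1 + 3))*(-3) = -21344 - 20*(3*4)*(-3) = -21344 - 20*12*(-3) = -21344 - 240*(-3) = -21344 - 1*(-720) = -21344 + 720 = -20624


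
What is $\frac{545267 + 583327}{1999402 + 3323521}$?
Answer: $\frac{1128594}{5322923} \approx 0.21203$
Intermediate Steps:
$\frac{545267 + 583327}{1999402 + 3323521} = \frac{1128594}{5322923}$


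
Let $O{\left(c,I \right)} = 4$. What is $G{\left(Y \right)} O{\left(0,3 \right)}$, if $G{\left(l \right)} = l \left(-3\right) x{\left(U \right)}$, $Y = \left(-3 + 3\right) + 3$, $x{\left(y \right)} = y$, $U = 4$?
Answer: $-144$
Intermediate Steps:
$Y = 3$ ($Y = 0 + 3 = 3$)
$G{\left(l \right)} = - 12 l$ ($G{\left(l \right)} = l \left(-3\right) 4 = - 3 l 4 = - 12 l$)
$G{\left(Y \right)} O{\left(0,3 \right)} = \left(-12\right) 3 \cdot 4 = \left(-36\right) 4 = -144$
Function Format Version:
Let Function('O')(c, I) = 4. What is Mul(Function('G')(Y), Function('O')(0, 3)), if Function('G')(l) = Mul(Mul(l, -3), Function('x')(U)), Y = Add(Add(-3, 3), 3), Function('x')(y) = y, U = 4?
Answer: -144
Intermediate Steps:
Y = 3 (Y = Add(0, 3) = 3)
Function('G')(l) = Mul(-12, l) (Function('G')(l) = Mul(Mul(l, -3), 4) = Mul(Mul(-3, l), 4) = Mul(-12, l))
Mul(Function('G')(Y), Function('O')(0, 3)) = Mul(Mul(-12, 3), 4) = Mul(-36, 4) = -144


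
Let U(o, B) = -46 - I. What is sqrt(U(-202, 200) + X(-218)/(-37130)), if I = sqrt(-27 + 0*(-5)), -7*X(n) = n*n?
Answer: sqrt(-773773902440 - 50664906075*I*sqrt(3))/129955 ≈ 0.38322 - 6.7797*I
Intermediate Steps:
X(n) = -n**2/7 (X(n) = -n*n/7 = -n**2/7)
I = 3*I*sqrt(3) (I = sqrt(-27 + 0) = sqrt(-27) = 3*I*sqrt(3) ≈ 5.1962*I)
U(o, B) = -46 - 3*I*sqrt(3)
sqrt(U(-202, 200) + X(-218)/(-37130)) = sqrt((-46 - 3*I*sqrt(3)) - 1/7*(-218)**2/(-37130)) = sqrt((-46 - 3*I*sqrt(3)) - 1/7*47524*(-1/37130)) = sqrt((-46 - 3*I*sqrt(3)) - 47524/7*(-1/37130)) = sqrt((-46 - 3*I*sqrt(3)) + 23762/129955) = sqrt(-5954168/129955 - 3*I*sqrt(3))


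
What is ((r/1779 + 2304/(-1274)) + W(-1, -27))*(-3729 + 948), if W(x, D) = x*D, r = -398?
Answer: -26228618649/377741 ≈ -69436.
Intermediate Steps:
W(x, D) = D*x
((r/1779 + 2304/(-1274)) + W(-1, -27))*(-3729 + 948) = ((-398/1779 + 2304/(-1274)) - 27*(-1))*(-3729 + 948) = ((-398*1/1779 + 2304*(-1/1274)) + 27)*(-2781) = ((-398/1779 - 1152/637) + 27)*(-2781) = (-2302934/1133223 + 27)*(-2781) = (28294087/1133223)*(-2781) = -26228618649/377741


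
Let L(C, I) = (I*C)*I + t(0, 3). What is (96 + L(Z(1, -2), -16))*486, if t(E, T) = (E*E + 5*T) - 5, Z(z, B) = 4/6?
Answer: 134460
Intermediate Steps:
Z(z, B) = ⅔ (Z(z, B) = 4*(⅙) = ⅔)
t(E, T) = -5 + E² + 5*T (t(E, T) = (E² + 5*T) - 5 = -5 + E² + 5*T)
L(C, I) = 10 + C*I² (L(C, I) = (I*C)*I + (-5 + 0² + 5*3) = (C*I)*I + (-5 + 0 + 15) = C*I² + 10 = 10 + C*I²)
(96 + L(Z(1, -2), -16))*486 = (96 + (10 + (⅔)*(-16)²))*486 = (96 + (10 + (⅔)*256))*486 = (96 + (10 + 512/3))*486 = (96 + 542/3)*486 = (830/3)*486 = 134460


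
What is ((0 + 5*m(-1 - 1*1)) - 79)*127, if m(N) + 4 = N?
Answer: -13843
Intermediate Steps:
m(N) = -4 + N
((0 + 5*m(-1 - 1*1)) - 79)*127 = ((0 + 5*(-4 + (-1 - 1*1))) - 79)*127 = ((0 + 5*(-4 + (-1 - 1))) - 79)*127 = ((0 + 5*(-4 - 2)) - 79)*127 = ((0 + 5*(-6)) - 79)*127 = ((0 - 30) - 79)*127 = (-30 - 79)*127 = -109*127 = -13843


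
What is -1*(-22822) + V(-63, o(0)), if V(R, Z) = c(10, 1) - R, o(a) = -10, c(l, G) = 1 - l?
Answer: 22876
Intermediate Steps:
V(R, Z) = -9 - R (V(R, Z) = (1 - 1*10) - R = (1 - 10) - R = -9 - R)
-1*(-22822) + V(-63, o(0)) = -1*(-22822) + (-9 - 1*(-63)) = 22822 + (-9 + 63) = 22822 + 54 = 22876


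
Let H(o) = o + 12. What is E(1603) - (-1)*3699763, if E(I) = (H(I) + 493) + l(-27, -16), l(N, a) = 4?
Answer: 3701875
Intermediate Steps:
H(o) = 12 + o
E(I) = 509 + I (E(I) = ((12 + I) + 493) + 4 = (505 + I) + 4 = 509 + I)
E(1603) - (-1)*3699763 = (509 + 1603) - (-1)*3699763 = 2112 - 1*(-3699763) = 2112 + 3699763 = 3701875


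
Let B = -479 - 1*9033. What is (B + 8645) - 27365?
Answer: -28232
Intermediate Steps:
B = -9512 (B = -479 - 9033 = -9512)
(B + 8645) - 27365 = (-9512 + 8645) - 27365 = -867 - 27365 = -28232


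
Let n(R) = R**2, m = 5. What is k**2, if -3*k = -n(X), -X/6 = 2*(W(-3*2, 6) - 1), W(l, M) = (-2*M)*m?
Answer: 31900817664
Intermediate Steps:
W(l, M) = -10*M (W(l, M) = -2*M*5 = -10*M)
X = 732 (X = -12*(-10*6 - 1) = -12*(-60 - 1) = -12*(-61) = -6*(-122) = 732)
k = 178608 (k = -(-1)*732**2/3 = -(-1)*535824/3 = -1/3*(-535824) = 178608)
k**2 = 178608**2 = 31900817664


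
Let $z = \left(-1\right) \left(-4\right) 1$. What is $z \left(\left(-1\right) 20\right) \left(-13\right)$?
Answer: $1040$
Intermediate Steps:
$z = 4$ ($z = 4 \cdot 1 = 4$)
$z \left(\left(-1\right) 20\right) \left(-13\right) = 4 \left(\left(-1\right) 20\right) \left(-13\right) = 4 \left(-20\right) \left(-13\right) = \left(-80\right) \left(-13\right) = 1040$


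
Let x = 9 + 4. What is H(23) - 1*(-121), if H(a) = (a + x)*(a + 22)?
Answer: 1741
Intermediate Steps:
x = 13
H(a) = (13 + a)*(22 + a) (H(a) = (a + 13)*(a + 22) = (13 + a)*(22 + a))
H(23) - 1*(-121) = (286 + 23² + 35*23) - 1*(-121) = (286 + 529 + 805) + 121 = 1620 + 121 = 1741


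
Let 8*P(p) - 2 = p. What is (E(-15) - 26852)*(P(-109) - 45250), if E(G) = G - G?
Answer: 2430824291/2 ≈ 1.2154e+9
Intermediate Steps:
E(G) = 0
P(p) = ¼ + p/8
(E(-15) - 26852)*(P(-109) - 45250) = (0 - 26852)*((¼ + (⅛)*(-109)) - 45250) = -26852*((¼ - 109/8) - 45250) = -26852*(-107/8 - 45250) = -26852*(-362107/8) = 2430824291/2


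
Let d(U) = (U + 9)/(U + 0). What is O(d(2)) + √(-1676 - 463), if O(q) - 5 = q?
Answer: 21/2 + I*√2139 ≈ 10.5 + 46.249*I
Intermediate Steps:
d(U) = (9 + U)/U
O(q) = 5 + q
O(d(2)) + √(-1676 - 463) = (5 + (9 + 2)/2) + √(-1676 - 463) = (5 + (½)*11) + √(-2139) = (5 + 11/2) + I*√2139 = 21/2 + I*√2139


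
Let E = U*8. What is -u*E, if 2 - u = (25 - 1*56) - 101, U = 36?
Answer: -38592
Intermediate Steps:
E = 288 (E = 36*8 = 288)
u = 134 (u = 2 - ((25 - 1*56) - 101) = 2 - ((25 - 56) - 101) = 2 - (-31 - 101) = 2 - 1*(-132) = 2 + 132 = 134)
-u*E = -134*288 = -1*38592 = -38592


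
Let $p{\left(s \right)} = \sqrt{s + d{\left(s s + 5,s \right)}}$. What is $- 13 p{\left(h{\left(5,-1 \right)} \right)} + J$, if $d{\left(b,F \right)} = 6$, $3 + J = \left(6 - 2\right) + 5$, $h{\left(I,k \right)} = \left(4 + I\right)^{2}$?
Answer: $6 - 13 \sqrt{87} \approx -115.26$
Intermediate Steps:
$J = 6$ ($J = -3 + \left(\left(6 - 2\right) + 5\right) = -3 + \left(4 + 5\right) = -3 + 9 = 6$)
$p{\left(s \right)} = \sqrt{6 + s}$ ($p{\left(s \right)} = \sqrt{s + 6} = \sqrt{6 + s}$)
$- 13 p{\left(h{\left(5,-1 \right)} \right)} + J = - 13 \sqrt{6 + \left(4 + 5\right)^{2}} + 6 = - 13 \sqrt{6 + 9^{2}} + 6 = - 13 \sqrt{6 + 81} + 6 = - 13 \sqrt{87} + 6 = 6 - 13 \sqrt{87}$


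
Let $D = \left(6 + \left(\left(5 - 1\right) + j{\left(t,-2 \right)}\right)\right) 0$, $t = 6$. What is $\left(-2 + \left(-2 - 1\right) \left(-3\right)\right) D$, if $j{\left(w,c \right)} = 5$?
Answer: $0$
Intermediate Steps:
$D = 0$ ($D = \left(6 + \left(\left(5 - 1\right) + 5\right)\right) 0 = \left(6 + \left(4 + 5\right)\right) 0 = \left(6 + 9\right) 0 = 15 \cdot 0 = 0$)
$\left(-2 + \left(-2 - 1\right) \left(-3\right)\right) D = \left(-2 + \left(-2 - 1\right) \left(-3\right)\right) 0 = \left(-2 - -9\right) 0 = \left(-2 + 9\right) 0 = 7 \cdot 0 = 0$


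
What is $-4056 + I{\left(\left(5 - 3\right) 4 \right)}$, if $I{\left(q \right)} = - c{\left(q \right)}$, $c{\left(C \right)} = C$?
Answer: $-4064$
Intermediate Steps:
$I{\left(q \right)} = - q$
$-4056 + I{\left(\left(5 - 3\right) 4 \right)} = -4056 - \left(5 - 3\right) 4 = -4056 - 2 \cdot 4 = -4056 - 8 = -4064$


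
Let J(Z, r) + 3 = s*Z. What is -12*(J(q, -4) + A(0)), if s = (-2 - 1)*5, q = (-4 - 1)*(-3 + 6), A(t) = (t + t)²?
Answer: -2664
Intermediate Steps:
A(t) = 4*t² (A(t) = (2*t)² = 4*t²)
q = -15 (q = -5*3 = -15)
s = -15 (s = -3*5 = -15)
J(Z, r) = -3 - 15*Z
-12*(J(q, -4) + A(0)) = -12*((-3 - 15*(-15)) + 4*0²) = -12*((-3 + 225) + 4*0) = -12*(222 + 0) = -12*222 = -2664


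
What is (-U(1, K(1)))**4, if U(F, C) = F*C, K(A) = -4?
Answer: 256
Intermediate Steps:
U(F, C) = C*F
(-U(1, K(1)))**4 = (-(-4))**4 = (-1*(-4))**4 = 4**4 = 256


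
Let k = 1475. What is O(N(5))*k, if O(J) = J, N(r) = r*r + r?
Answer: 44250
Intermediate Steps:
N(r) = r + r² (N(r) = r² + r = r + r²)
O(N(5))*k = (5*(1 + 5))*1475 = (5*6)*1475 = 30*1475 = 44250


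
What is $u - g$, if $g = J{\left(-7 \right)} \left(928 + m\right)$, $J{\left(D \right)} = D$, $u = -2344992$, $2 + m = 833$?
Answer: $-2332679$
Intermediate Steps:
$m = 831$ ($m = -2 + 833 = 831$)
$g = -12313$ ($g = - 7 \left(928 + 831\right) = \left(-7\right) 1759 = -12313$)
$u - g = -2344992 - -12313 = -2344992 + 12313 = -2332679$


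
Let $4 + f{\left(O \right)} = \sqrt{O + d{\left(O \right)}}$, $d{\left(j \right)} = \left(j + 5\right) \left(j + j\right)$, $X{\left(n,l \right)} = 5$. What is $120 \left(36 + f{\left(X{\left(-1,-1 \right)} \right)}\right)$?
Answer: $3840 + 120 \sqrt{105} \approx 5069.6$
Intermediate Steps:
$d{\left(j \right)} = 2 j \left(5 + j\right)$ ($d{\left(j \right)} = \left(5 + j\right) 2 j = 2 j \left(5 + j\right)$)
$f{\left(O \right)} = -4 + \sqrt{O + 2 O \left(5 + O\right)}$
$120 \left(36 + f{\left(X{\left(-1,-1 \right)} \right)}\right) = 120 \left(36 - \left(4 - \sqrt{5 \left(11 + 2 \cdot 5\right)}\right)\right) = 120 \left(36 - \left(4 - \sqrt{5 \left(11 + 10\right)}\right)\right) = 120 \left(36 - \left(4 - \sqrt{5 \cdot 21}\right)\right) = 120 \left(36 - \left(4 - \sqrt{105}\right)\right) = 120 \left(32 + \sqrt{105}\right) = 3840 + 120 \sqrt{105}$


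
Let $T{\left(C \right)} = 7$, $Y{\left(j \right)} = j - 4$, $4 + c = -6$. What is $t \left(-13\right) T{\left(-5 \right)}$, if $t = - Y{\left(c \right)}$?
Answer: $-1274$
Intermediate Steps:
$c = -10$ ($c = -4 - 6 = -10$)
$Y{\left(j \right)} = -4 + j$ ($Y{\left(j \right)} = j - 4 = -4 + j$)
$t = 14$ ($t = - (-4 - 10) = \left(-1\right) \left(-14\right) = 14$)
$t \left(-13\right) T{\left(-5 \right)} = 14 \left(-13\right) 7 = \left(-182\right) 7 = -1274$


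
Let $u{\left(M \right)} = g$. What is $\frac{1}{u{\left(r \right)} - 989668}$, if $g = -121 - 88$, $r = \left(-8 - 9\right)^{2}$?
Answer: $- \frac{1}{989877} \approx -1.0102 \cdot 10^{-6}$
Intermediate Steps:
$r = 289$ ($r = \left(-17\right)^{2} = 289$)
$g = -209$
$u{\left(M \right)} = -209$
$\frac{1}{u{\left(r \right)} - 989668} = \frac{1}{-209 - 989668} = \frac{1}{-989877} = - \frac{1}{989877}$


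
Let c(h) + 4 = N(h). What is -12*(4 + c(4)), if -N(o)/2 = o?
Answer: 96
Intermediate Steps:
N(o) = -2*o
c(h) = -4 - 2*h
-12*(4 + c(4)) = -12*(4 + (-4 - 2*4)) = -12*(4 + (-4 - 8)) = -12*(4 - 12) = -12*(-8) = 96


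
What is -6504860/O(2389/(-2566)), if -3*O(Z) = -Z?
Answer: 50074412280/2389 ≈ 2.0960e+7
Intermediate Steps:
O(Z) = Z/3 (O(Z) = -(-1)*Z/3 = Z/3)
-6504860/O(2389/(-2566)) = -6504860/((2389/(-2566))/3) = -6504860/((2389*(-1/2566))/3) = -6504860/((1/3)*(-2389/2566)) = -6504860/(-2389/7698) = -6504860*(-7698/2389) = 50074412280/2389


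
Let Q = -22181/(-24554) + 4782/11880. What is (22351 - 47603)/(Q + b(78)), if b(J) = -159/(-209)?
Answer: -11662907406480/954502961 ≈ -12219.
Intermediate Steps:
Q = 31743959/24308460 (Q = -22181*(-1/24554) + 4782*(1/11880) = 22181/24554 + 797/1980 = 31743959/24308460 ≈ 1.3059)
b(J) = 159/209 (b(J) = -159*(-1/209) = 159/209)
(22351 - 47603)/(Q + b(78)) = (22351 - 47603)/(31743959/24308460 + 159/209) = -25252/954502961/461860740 = -25252*461860740/954502961 = -11662907406480/954502961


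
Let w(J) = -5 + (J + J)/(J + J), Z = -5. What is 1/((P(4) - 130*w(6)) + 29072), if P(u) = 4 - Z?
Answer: 1/29601 ≈ 3.3783e-5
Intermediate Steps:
P(u) = 9 (P(u) = 4 - 1*(-5) = 4 + 5 = 9)
w(J) = -4 (w(J) = -5 + (2*J)/((2*J)) = -5 + (2*J)*(1/(2*J)) = -5 + 1 = -4)
1/((P(4) - 130*w(6)) + 29072) = 1/((9 - 130*(-4)) + 29072) = 1/((9 + 520) + 29072) = 1/(529 + 29072) = 1/29601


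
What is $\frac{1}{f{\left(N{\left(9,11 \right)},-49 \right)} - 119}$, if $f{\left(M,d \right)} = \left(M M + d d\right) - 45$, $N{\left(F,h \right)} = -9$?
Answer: $\frac{1}{2318} \approx 0.00043141$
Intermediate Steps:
$f{\left(M,d \right)} = -45 + M^{2} + d^{2}$ ($f{\left(M,d \right)} = \left(M^{2} + d^{2}\right) - 45 = -45 + M^{2} + d^{2}$)
$\frac{1}{f{\left(N{\left(9,11 \right)},-49 \right)} - 119} = \frac{1}{\left(-45 + \left(-9\right)^{2} + \left(-49\right)^{2}\right) - 119} = \frac{1}{\left(-45 + 81 + 2401\right) - 119} = \frac{1}{2437 - 119} = \frac{1}{2318}$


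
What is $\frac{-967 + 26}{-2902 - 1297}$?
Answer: $\frac{941}{4199} \approx 0.2241$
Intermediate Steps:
$\frac{-967 + 26}{-2902 - 1297} = - \frac{941}{-4199} = \left(-941\right) \left(- \frac{1}{4199}\right) = \frac{941}{4199}$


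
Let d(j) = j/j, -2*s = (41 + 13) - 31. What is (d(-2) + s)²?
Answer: 441/4 ≈ 110.25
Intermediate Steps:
s = -23/2 (s = -((41 + 13) - 31)/2 = -(54 - 31)/2 = -½*23 = -23/2 ≈ -11.500)
d(j) = 1
(d(-2) + s)² = (1 - 23/2)² = (-21/2)² = 441/4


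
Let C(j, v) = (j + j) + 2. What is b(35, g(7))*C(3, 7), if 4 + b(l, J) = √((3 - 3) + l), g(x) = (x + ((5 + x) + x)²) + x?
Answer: -32 + 8*√35 ≈ 15.329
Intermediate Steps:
C(j, v) = 2 + 2*j (C(j, v) = 2*j + 2 = 2 + 2*j)
g(x) = (5 + 2*x)² + 2*x (g(x) = (x + (5 + 2*x)²) + x = (5 + 2*x)² + 2*x)
b(l, J) = -4 + √l (b(l, J) = -4 + √((3 - 3) + l) = -4 + √(0 + l) = -4 + √l)
b(35, g(7))*C(3, 7) = (-4 + √35)*(2 + 2*3) = (-4 + √35)*(2 + 6) = (-4 + √35)*8 = -32 + 8*√35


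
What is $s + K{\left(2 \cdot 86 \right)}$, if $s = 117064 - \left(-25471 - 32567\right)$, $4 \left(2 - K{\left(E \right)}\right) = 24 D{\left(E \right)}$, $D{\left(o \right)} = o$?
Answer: $174072$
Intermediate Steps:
$K{\left(E \right)} = 2 - 6 E$ ($K{\left(E \right)} = 2 - \frac{24 E}{4} = 2 - 6 E$)
$s = 175102$ ($s = 117064 + \left(25471 - -32567\right) = 117064 + \left(25471 + 32567\right) = 117064 + 58038 = 175102$)
$s + K{\left(2 \cdot 86 \right)} = 175102 + \left(2 - 6 \cdot 2 \cdot 86\right) = 175102 + \left(2 - 1032\right) = 175102 - 1030 = 174072$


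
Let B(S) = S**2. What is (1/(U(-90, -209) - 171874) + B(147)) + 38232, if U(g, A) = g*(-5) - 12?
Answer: 10258901675/171436 ≈ 59841.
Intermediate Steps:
U(g, A) = -12 - 5*g (U(g, A) = -5*g - 12 = -12 - 5*g)
(1/(U(-90, -209) - 171874) + B(147)) + 38232 = (1/((-12 - 5*(-90)) - 171874) + 147**2) + 38232 = (1/((-12 + 450) - 171874) + 21609) + 38232 = (1/(438 - 171874) + 21609) + 38232 = (1/(-171436) + 21609) + 38232 = (-1/171436 + 21609) + 38232 = 3704560523/171436 + 38232 = 10258901675/171436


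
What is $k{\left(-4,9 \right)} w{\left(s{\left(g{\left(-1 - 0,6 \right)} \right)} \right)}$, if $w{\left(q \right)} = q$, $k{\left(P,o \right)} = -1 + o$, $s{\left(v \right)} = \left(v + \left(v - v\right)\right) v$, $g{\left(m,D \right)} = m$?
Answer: $8$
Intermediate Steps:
$s{\left(v \right)} = v^{2}$ ($s{\left(v \right)} = \left(v + 0\right) v = v v = v^{2}$)
$k{\left(-4,9 \right)} w{\left(s{\left(g{\left(-1 - 0,6 \right)} \right)} \right)} = \left(-1 + 9\right) \left(-1 - 0\right)^{2} = 8 \left(-1 + 0\right)^{2} = 8 \left(-1\right)^{2} = 8 \cdot 1 = 8$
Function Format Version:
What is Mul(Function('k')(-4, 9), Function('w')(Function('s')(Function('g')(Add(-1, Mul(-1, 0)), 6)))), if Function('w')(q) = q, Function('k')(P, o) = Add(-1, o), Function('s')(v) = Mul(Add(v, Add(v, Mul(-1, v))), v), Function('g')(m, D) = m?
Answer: 8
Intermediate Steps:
Function('s')(v) = Pow(v, 2) (Function('s')(v) = Mul(Add(v, 0), v) = Mul(v, v) = Pow(v, 2))
Mul(Function('k')(-4, 9), Function('w')(Function('s')(Function('g')(Add(-1, Mul(-1, 0)), 6)))) = Mul(Add(-1, 9), Pow(Add(-1, Mul(-1, 0)), 2)) = Mul(8, Pow(Add(-1, 0), 2)) = Mul(8, Pow(-1, 2)) = Mul(8, 1) = 8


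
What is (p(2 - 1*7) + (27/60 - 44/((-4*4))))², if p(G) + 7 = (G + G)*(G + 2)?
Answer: 17161/25 ≈ 686.44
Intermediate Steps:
p(G) = -7 + 2*G*(2 + G) (p(G) = -7 + (G + G)*(G + 2) = -7 + (2*G)*(2 + G) = -7 + 2*G*(2 + G))
(p(2 - 1*7) + (27/60 - 44/((-4*4))))² = ((-7 + 2*(2 - 1*7)² + 4*(2 - 1*7)) + (27/60 - 44/((-4*4))))² = ((-7 + 2*(2 - 7)² + 4*(2 - 7)) + (27*(1/60) - 44/(-16)))² = ((-7 + 2*(-5)² + 4*(-5)) + (9/20 - 44*(-1/16)))² = ((-7 + 2*25 - 20) + (9/20 + 11/4))² = ((-7 + 50 - 20) + 16/5)² = (23 + 16/5)² = (131/5)² = 17161/25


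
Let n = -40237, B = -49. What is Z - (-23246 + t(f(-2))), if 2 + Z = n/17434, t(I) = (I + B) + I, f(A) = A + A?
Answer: 406189397/17434 ≈ 23299.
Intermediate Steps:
f(A) = 2*A
t(I) = -49 + 2*I (t(I) = (I - 49) + I = (-49 + I) + I = -49 + 2*I)
Z = -75105/17434 (Z = -2 - 40237/17434 = -75105/17434 ≈ -4.3080)
Z - (-23246 + t(f(-2))) = -75105/17434 - (-23246 + (-49 + 2*(2*(-2)))) = -75105/17434 - (-23246 + (-49 + 2*(-4))) = -75105/17434 - (-23246 + (-49 - 8)) = -75105/17434 - (-23246 - 57) = -75105/17434 - 1*(-23303) = -75105/17434 + 23303 = 406189397/17434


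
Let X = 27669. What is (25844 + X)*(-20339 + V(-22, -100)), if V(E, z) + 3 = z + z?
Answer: -1099264046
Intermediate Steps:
V(E, z) = -3 + 2*z (V(E, z) = -3 + (z + z) = -3 + 2*z)
(25844 + X)*(-20339 + V(-22, -100)) = (25844 + 27669)*(-20339 + (-3 + 2*(-100))) = 53513*(-20339 + (-3 - 200)) = 53513*(-20339 - 203) = 53513*(-20542) = -1099264046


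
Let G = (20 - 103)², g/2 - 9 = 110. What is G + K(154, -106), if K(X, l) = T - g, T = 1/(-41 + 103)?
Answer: 412363/62 ≈ 6651.0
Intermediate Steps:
g = 238 (g = 18 + 2*110 = 18 + 220 = 238)
T = 1/62 ≈ 0.016129
K(X, l) = -14755/62 (K(X, l) = 1/62 - 1*238 = 1/62 - 238 = -14755/62)
G = 6889 (G = (-83)² = 6889)
G + K(154, -106) = 6889 - 14755/62 = 412363/62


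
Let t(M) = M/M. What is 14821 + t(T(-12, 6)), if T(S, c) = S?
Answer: 14822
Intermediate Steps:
t(M) = 1
14821 + t(T(-12, 6)) = 14821 + 1 = 14822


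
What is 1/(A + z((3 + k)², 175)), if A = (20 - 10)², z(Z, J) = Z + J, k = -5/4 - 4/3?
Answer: 144/39625 ≈ 0.0036341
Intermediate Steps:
k = -31/12 (k = -5*¼ - 4*⅓ = -5/4 - 4/3 = -31/12 ≈ -2.5833)
z(Z, J) = J + Z
A = 100 (A = 10² = 100)
1/(A + z((3 + k)², 175)) = 1/(100 + (175 + (3 - 31/12)²)) = 1/(100 + (175 + (5/12)²)) = 1/(100 + (175 + 25/144)) = 1/(100 + 25225/144) = 1/(39625/144) = 144/39625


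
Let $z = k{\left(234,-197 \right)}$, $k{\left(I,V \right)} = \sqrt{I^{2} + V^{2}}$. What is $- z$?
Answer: $- \sqrt{93565} \approx -305.88$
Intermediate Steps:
$z = \sqrt{93565}$ ($z = \sqrt{234^{2} + \left(-197\right)^{2}} = \sqrt{54756 + 38809} = \sqrt{93565} \approx 305.88$)
$- z = - \sqrt{93565}$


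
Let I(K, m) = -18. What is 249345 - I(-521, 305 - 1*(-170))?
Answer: 249363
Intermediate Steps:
249345 - I(-521, 305 - 1*(-170)) = 249345 - 1*(-18) = 249345 + 18 = 249363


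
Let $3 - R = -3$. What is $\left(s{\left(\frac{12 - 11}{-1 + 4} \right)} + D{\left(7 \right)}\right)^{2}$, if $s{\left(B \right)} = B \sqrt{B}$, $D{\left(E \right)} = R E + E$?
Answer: $\frac{\left(441 + \sqrt{3}\right)^{2}}{81} \approx 2419.9$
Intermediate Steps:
$R = 6$ ($R = 3 - -3 = 3 + 3 = 6$)
$D{\left(E \right)} = 7 E$ ($D{\left(E \right)} = 6 E + E = 7 E$)
$s{\left(B \right)} = B^{\frac{3}{2}}$
$\left(s{\left(\frac{12 - 11}{-1 + 4} \right)} + D{\left(7 \right)}\right)^{2} = \left(\left(\frac{12 - 11}{-1 + 4}\right)^{\frac{3}{2}} + 7 \cdot 7\right)^{2} = \left(\left(1 \cdot \frac{1}{3}\right)^{\frac{3}{2}} + 49\right)^{2} = \left(\left(\frac{1}{3}\right)^{\frac{3}{2}} + 49\right)^{2} = \left(\frac{\sqrt{3}}{9} + 49\right)^{2} = \left(49 + \frac{\sqrt{3}}{9}\right)^{2}$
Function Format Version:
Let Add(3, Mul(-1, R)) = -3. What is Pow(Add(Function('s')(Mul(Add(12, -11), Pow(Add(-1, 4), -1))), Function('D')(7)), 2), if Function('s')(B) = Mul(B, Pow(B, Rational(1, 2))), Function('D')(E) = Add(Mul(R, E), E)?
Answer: Mul(Rational(1, 81), Pow(Add(441, Pow(3, Rational(1, 2))), 2)) ≈ 2419.9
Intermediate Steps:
R = 6 (R = Add(3, Mul(-1, -3)) = Add(3, 3) = 6)
Function('D')(E) = Mul(7, E) (Function('D')(E) = Add(Mul(6, E), E) = Mul(7, E))
Function('s')(B) = Pow(B, Rational(3, 2))
Pow(Add(Function('s')(Mul(Add(12, -11), Pow(Add(-1, 4), -1))), Function('D')(7)), 2) = Pow(Add(Pow(Mul(Add(12, -11), Pow(Add(-1, 4), -1)), Rational(3, 2)), Mul(7, 7)), 2) = Pow(Add(Pow(Mul(1, Pow(3, -1)), Rational(3, 2)), 49), 2) = Pow(Add(Pow(Mul(1, Rational(1, 3)), Rational(3, 2)), 49), 2) = Pow(Add(Pow(Rational(1, 3), Rational(3, 2)), 49), 2) = Pow(Add(Mul(Rational(1, 9), Pow(3, Rational(1, 2))), 49), 2) = Pow(Add(49, Mul(Rational(1, 9), Pow(3, Rational(1, 2)))), 2)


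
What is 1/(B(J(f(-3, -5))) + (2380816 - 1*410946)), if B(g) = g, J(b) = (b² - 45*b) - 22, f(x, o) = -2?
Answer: 1/1969942 ≈ 5.0763e-7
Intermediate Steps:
J(b) = -22 + b² - 45*b
1/(B(J(f(-3, -5))) + (2380816 - 1*410946)) = 1/((-22 + (-2)² - 45*(-2)) + (2380816 - 1*410946)) = 1/((-22 + 4 + 90) + (2380816 - 410946)) = 1/(72 + 1969870) = 1/1969942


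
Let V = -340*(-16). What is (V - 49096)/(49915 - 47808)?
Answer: -43656/2107 ≈ -20.720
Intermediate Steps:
V = 5440
(V - 49096)/(49915 - 47808) = (5440 - 49096)/(49915 - 47808) = -43656/2107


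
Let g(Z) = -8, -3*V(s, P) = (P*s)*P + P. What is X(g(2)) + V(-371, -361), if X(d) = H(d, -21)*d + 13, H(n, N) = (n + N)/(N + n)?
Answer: 16116489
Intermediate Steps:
H(n, N) = 1 (H(n, N) = (N + n)/(N + n) = 1)
V(s, P) = -P/3 - s*P²/3 (V(s, P) = -((P*s)*P + P)/3 = -(s*P² + P)/3 = -(P + s*P²)/3 = -P/3 - s*P²/3)
X(d) = 13 + d (X(d) = 1*d + 13 = d + 13 = 13 + d)
X(g(2)) + V(-371, -361) = (13 - 8) - ⅓*(-361)*(1 - 361*(-371)) = 5 - ⅓*(-361)*(1 + 133931) = 5 - ⅓*(-361)*133932 = 5 + 16116484 = 16116489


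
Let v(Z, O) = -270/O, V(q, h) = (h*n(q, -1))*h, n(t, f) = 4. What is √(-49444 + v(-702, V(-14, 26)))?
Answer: I*√133696846/52 ≈ 222.36*I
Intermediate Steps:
V(q, h) = 4*h² (V(q, h) = (h*4)*h = (4*h)*h = 4*h²)
√(-49444 + v(-702, V(-14, 26))) = √(-49444 - 270/(4*26²)) = √(-49444 - 270/(4*676)) = √(-49444 - 270/2704) = √(-49444 - 270*1/2704) = √(-49444 - 135/1352) = √(-66848423/1352) = I*√133696846/52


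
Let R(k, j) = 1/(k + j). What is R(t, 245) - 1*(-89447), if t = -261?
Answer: 1431151/16 ≈ 89447.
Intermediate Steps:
R(k, j) = 1/(j + k)
R(t, 245) - 1*(-89447) = 1/(245 - 261) - 1*(-89447) = 1/(-16) + 89447 = -1/16 + 89447 = 1431151/16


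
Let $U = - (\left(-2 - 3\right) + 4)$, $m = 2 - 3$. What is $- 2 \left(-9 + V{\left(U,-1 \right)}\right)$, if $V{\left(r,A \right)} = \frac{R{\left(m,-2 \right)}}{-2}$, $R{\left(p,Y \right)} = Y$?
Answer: $16$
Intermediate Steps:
$m = -1$
$U = 1$ ($U = - (-5 + 4) = \left(-1\right) \left(-1\right) = 1$)
$V{\left(r,A \right)} = 1$ ($V{\left(r,A \right)} = - \frac{2}{-2} = \left(-2\right) \left(- \frac{1}{2}\right) = 1$)
$- 2 \left(-9 + V{\left(U,-1 \right)}\right) = - 2 \left(-9 + 1\right) = \left(-2\right) \left(-8\right) = 16$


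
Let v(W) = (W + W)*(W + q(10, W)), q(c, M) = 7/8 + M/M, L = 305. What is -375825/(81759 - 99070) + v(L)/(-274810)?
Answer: 80031965795/3805788728 ≈ 21.029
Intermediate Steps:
q(c, M) = 15/8 (q(c, M) = 7*(1/8) + 1 = 7/8 + 1 = 15/8)
v(W) = 2*W*(15/8 + W) (v(W) = (W + W)*(W + 15/8) = (2*W)*(15/8 + W) = 2*W*(15/8 + W))
-375825/(81759 - 99070) + v(L)/(-274810) = -375825/(81759 - 99070) + ((1/4)*305*(15 + 8*305))/(-274810) = -375825/(-17311) + ((1/4)*305*(15 + 2440))*(-1/274810) = -375825*(-1/17311) + ((1/4)*305*2455)*(-1/274810) = 375825/17311 + (748775/4)*(-1/274810) = 375825/17311 - 149755/219848 = 80031965795/3805788728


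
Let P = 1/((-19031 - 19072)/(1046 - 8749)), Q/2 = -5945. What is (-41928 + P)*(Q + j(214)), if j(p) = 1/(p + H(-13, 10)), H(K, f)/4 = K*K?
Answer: 16905695550655219/33911670 ≈ 4.9852e+8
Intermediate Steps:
Q = -11890 (Q = 2*(-5945) = -11890)
H(K, f) = 4*K² (H(K, f) = 4*(K*K) = 4*K²)
P = 7703/38103 (P = 1/(-38103/(-7703)) = 1/(-38103*(-1/7703)) = 1/(38103/7703) = 7703/38103 ≈ 0.20216)
j(p) = 1/(676 + p) (j(p) = 1/(p + 4*(-13)²) = 1/(p + 4*169) = 1/(p + 676) = 1/(676 + p))
(-41928 + P)*(Q + j(214)) = (-41928 + 7703/38103)*(-11890 + 1/(676 + 214)) = -1597574881*(-11890 + 1/890)/38103 = -1597574881/38103*(-10582099/890) = 16905695550655219/33911670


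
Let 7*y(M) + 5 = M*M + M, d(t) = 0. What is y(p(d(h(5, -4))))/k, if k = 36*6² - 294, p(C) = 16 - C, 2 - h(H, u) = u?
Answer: 89/2338 ≈ 0.038067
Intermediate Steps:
h(H, u) = 2 - u
y(M) = -5/7 + M/7 + M²/7 (y(M) = -5/7 + (M*M + M)/7 = -5/7 + (M² + M)/7 = -5/7 + (M + M²)/7 = -5/7 + (M/7 + M²/7) = -5/7 + M/7 + M²/7)
k = 1002 (k = 36*36 - 294 = 1296 - 294 = 1002)
y(p(d(h(5, -4))))/k = (-5/7 + (16 - 1*0)/7 + (16 - 1*0)²/7)/1002 = (-5/7 + (16 + 0)/7 + (16 + 0)²/7)*(1/1002) = (-5/7 + (⅐)*16 + (⅐)*16²)*(1/1002) = (-5/7 + 16/7 + (⅐)*256)*(1/1002) = (-5/7 + 16/7 + 256/7)*(1/1002) = (267/7)*(1/1002) = 89/2338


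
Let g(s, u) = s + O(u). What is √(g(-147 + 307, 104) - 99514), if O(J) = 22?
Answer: 2*I*√24833 ≈ 315.17*I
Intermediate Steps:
g(s, u) = 22 + s (g(s, u) = s + 22 = 22 + s)
√(g(-147 + 307, 104) - 99514) = √((22 + (-147 + 307)) - 99514) = √((22 + 160) - 99514) = √(182 - 99514) = √(-99332) = 2*I*√24833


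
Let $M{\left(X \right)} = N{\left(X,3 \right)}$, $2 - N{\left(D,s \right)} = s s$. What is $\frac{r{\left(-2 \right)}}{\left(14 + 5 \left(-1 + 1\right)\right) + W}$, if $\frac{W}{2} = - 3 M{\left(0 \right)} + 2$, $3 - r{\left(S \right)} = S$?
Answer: $\frac{1}{12} \approx 0.083333$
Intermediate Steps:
$N{\left(D,s \right)} = 2 - s^{2}$ ($N{\left(D,s \right)} = 2 - s s = 2 - s^{2}$)
$r{\left(S \right)} = 3 - S$
$M{\left(X \right)} = -7$ ($M{\left(X \right)} = 2 - 3^{2} = 2 - 9 = -7$)
$W = 46$ ($W = 2 \left(\left(-3\right) \left(-7\right) + 2\right) = 2 \left(21 + 2\right) = 2 \cdot 23 = 46$)
$\frac{r{\left(-2 \right)}}{\left(14 + 5 \left(-1 + 1\right)\right) + W} = \frac{3 - -2}{\left(14 + 5 \left(-1 + 1\right)\right) + 46} = \frac{3 + 2}{\left(14 + 5 \cdot 0\right) + 46} = \frac{1}{\left(14 + 0\right) + 46} \cdot 5 = \frac{1}{14 + 46} \cdot 5 = \frac{1}{60} \cdot 5 = \frac{1}{12}$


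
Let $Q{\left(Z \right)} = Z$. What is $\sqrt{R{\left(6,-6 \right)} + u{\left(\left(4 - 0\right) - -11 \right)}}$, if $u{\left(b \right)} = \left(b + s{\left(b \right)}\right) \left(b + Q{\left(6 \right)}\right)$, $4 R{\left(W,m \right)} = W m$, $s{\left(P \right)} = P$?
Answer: $3 \sqrt{69} \approx 24.92$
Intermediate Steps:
$R{\left(W,m \right)} = \frac{W m}{4}$
$u{\left(b \right)} = 2 b \left(6 + b\right)$ ($u{\left(b \right)} = \left(b + b\right) \left(b + 6\right) = 2 b \left(6 + b\right)$)
$\sqrt{R{\left(6,-6 \right)} + u{\left(\left(4 - 0\right) - -11 \right)}} = \sqrt{\frac{1}{4} \cdot 6 \left(-6\right) + 2 \left(\left(4 - 0\right) - -11\right) \left(6 + \left(\left(4 - 0\right) - -11\right)\right)} = \sqrt{-9 + 2 \left(\left(4 + 0\right) + 11\right) \left(6 + \left(\left(4 + 0\right) + 11\right)\right)} = \sqrt{-9 + 2 \left(4 + 11\right) \left(6 + \left(4 + 11\right)\right)} = \sqrt{-9 + 2 \cdot 15 \left(6 + 15\right)} = \sqrt{-9 + 2 \cdot 15 \cdot 21} = \sqrt{-9 + 630} = \sqrt{621} = 3 \sqrt{69}$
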